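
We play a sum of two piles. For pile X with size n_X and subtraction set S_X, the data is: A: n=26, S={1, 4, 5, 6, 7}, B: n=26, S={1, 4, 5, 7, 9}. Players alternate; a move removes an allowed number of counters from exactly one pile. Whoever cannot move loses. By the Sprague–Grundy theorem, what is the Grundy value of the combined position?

Pile A, S = {1, 4, 5, 6, 7}:
n :  0  1  2  3  4  5  6  7  8  9 10 11 12 13 14 15 16 17 18 19 20 21 22 23 24 25 26
G :  0  1  0  1  2  3  2  3  4  5  0  1  0  1  2  3  2  3  4  5  0  1  0  1  2  3  2
G_A(26) = 2.
Pile B, S = {1, 4, 5, 7, 9}:
G(0) = 0
G(1) = mex{0} = 1
G(2) = mex{1} = 0
G(3) = mex{0} = 1
G(4) = mex{1,0} = 2
G(5) = mex{2,1,0} = 3
G(6) = mex{3,0,1} = 2
G(7) = mex{2,1,0,0} = 3
G(8) = mex{3,2,1,1} = 0
G(9) = mex{0,3,2,0,0} = 1
G(10) = mex{1,2,3,1,1} = 0
G(11) = mex{0,3,2,2,0} = 1
G(12) = mex{1,0,3,3,1} = 2
G(13) = mex{2,1,0,2,2} = 3
G(14) = mex{3,0,1,3,3} = 2
G(15) = mex{2,1,0,0,2} = 3
G(16) = mex{3,2,1,1,3} = 0
G(17) = mex{0,3,2,0,0} = 1
G(18) = mex{1,2,3,1,1} = 0
G(19) = mex{0,3,2,2,0} = 1
G(20) = mex{1,0,3,3,1} = 2
G(21) = mex{2,1,0,2,2} = 3
G(22) = mex{3,0,1,3,3} = 2
G(23) = mex{2,1,0,0,2} = 3
G(24) = mex{3,2,1,1,3} = 0
G(25) = mex{0,3,2,0,0} = 1
G(26) = mex{1,2,3,1,1} = 0
G_B(26) = 0.
Combined Grundy value = 2 ⊕ 0 = 2.

2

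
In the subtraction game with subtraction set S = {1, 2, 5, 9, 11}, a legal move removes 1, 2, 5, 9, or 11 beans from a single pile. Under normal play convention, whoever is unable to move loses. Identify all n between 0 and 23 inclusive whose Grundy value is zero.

G(0) = 0
G(1) = mex{0} = 1
G(2) = mex{1,0} = 2
G(3) = mex{2,1} = 0
G(4) = mex{0,2} = 1
G(5) = mex{1,0,0} = 2
G(6) = mex{2,1,1} = 0
G(7) = mex{0,2,2} = 1
G(8) = mex{1,0,0} = 2
G(9) = mex{2,1,1,0} = 3
G(10) = mex{3,2,2,1} = 0
G(11) = mex{0,3,0,2,0} = 1
G(12) = mex{1,0,1,0,1} = 2
G(13) = mex{2,1,2,1,2} = 0
G(14) = mex{0,2,3,2,0} = 1
G(15) = mex{1,0,0,0,1} = 2
G(16) = mex{2,1,1,1,2} = 0
G(17) = mex{0,2,2,2,0} = 1
G(18) = mex{1,0,0,3,1} = 2
G(19) = mex{2,1,1,0,2} = 3
G(20) = mex{3,2,2,1,3} = 0
G(21) = mex{0,3,0,2,0} = 1
G(22) = mex{1,0,1,0,1} = 2
G(23) = mex{2,1,2,1,2} = 0
P-positions are exactly the n with G(n) = 0.

0, 3, 6, 10, 13, 16, 20, 23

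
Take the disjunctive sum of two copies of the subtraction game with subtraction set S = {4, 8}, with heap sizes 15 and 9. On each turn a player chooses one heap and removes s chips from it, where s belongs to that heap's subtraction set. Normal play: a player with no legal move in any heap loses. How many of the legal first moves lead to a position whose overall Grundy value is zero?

All heaps use S = {4, 8}:
n :  0  1  2  3  4  5  6  7  8  9 10 11 12 13 14 15
G :  0  0  0  0  1  1  1  1  2  2  2  2  0  0  0  0
Heap A: G(15) = 0.
Heap B: G(9) = 2.
Combined Grundy value = 0 ⊕ 2 = 2.
A winning move leaves total XOR = 0, i.e. changes one component's Grundy value g to g ⊕ X where X is the current total.
Heap A: need g' = 0⊕2 = 2. Options: 15−4→G=2, 15−8→G=1. Hits: 1.
Heap B: need g' = 2⊕2 = 0. Options: 9−4→G=1, 9−8→G=0. Hits: 1.

2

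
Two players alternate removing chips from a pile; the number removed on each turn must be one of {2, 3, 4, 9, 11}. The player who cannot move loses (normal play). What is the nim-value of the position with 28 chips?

G(0) = 0
G(1) = mex{} = 0
G(2) = mex{0} = 1
G(3) = mex{0,0} = 1
G(4) = mex{1,0,0} = 2
G(5) = mex{1,1,0} = 2
G(6) = mex{2,1,1} = 0
G(7) = mex{2,2,1} = 0
G(8) = mex{0,2,2} = 1
G(9) = mex{0,0,2,0} = 1
G(10) = mex{1,0,0,0} = 2
G(11) = mex{1,1,0,1,0} = 2
G(12) = mex{2,1,1,1,0} = 3
G(13) = mex{2,2,1,2,1} = 0
G(14) = mex{3,2,2,2,1} = 0
G(15) = mex{0,3,2,0,2} = 1
G(16) = mex{0,0,3,0,2} = 1
G(17) = mex{1,0,0,1,0} = 2
G(18) = mex{1,1,0,1,0} = 2
G(19) = mex{2,1,1,2,1} = 0
G(20) = mex{2,2,1,2,1} = 0
G(21) = mex{0,2,2,3,2} = 1
G(22) = mex{0,0,2,0,2} = 1
G(23) = mex{1,0,0,0,3} = 2
G(24) = mex{1,1,0,1,0} = 2
G(25) = mex{2,1,1,1,0} = 3
G(26) = mex{2,2,1,2,1} = 0
G(27) = mex{3,2,2,2,1} = 0
G(28) = mex{0,3,2,0,2} = 1

1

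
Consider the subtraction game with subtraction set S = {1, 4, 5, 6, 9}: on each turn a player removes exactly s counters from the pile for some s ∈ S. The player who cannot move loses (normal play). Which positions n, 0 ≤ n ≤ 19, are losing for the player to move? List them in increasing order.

0, 2, 10, 12

G(0) = 0
G(1) = mex{0} = 1
G(2) = mex{1} = 0
G(3) = mex{0} = 1
G(4) = mex{1,0} = 2
G(5) = mex{2,1,0} = 3
G(6) = mex{3,0,1,0} = 2
G(7) = mex{2,1,0,1} = 3
G(8) = mex{3,2,1,0} = 4
G(9) = mex{4,3,2,1,0} = 5
G(10) = mex{5,2,3,2,1} = 0
G(11) = mex{0,3,2,3,0} = 1
G(12) = mex{1,4,3,2,1} = 0
G(13) = mex{0,5,4,3,2} = 1
G(14) = mex{1,0,5,4,3} = 2
G(15) = mex{2,1,0,5,2} = 3
G(16) = mex{3,0,1,0,3} = 2
G(17) = mex{2,1,0,1,4} = 3
G(18) = mex{3,2,1,0,5} = 4
G(19) = mex{4,3,2,1,0} = 5
P-positions are exactly the n with G(n) = 0.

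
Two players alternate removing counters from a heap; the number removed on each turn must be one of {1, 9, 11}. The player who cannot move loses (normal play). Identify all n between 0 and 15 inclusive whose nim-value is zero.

n :  0  1  2  3  4  5  6  7  8  9 10 11 12 13 14 15
G :  0  1  0  1  0  1  0  1  0  1  0  1  0  1  0  1
P-positions are exactly the n with G(n) = 0.

0, 2, 4, 6, 8, 10, 12, 14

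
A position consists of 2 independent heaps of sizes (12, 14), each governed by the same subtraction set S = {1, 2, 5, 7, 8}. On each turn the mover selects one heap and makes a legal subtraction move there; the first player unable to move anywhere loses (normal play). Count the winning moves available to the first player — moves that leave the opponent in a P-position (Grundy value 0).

All heaps use S = {1, 2, 5, 7, 8}:
n :  0  1  2  3  4  5  6  7  8  9 10 11 12 13 14
G :  0  1  2  0  1  2  0  1  2  0  1  2  0  1  2
Heap A: G(12) = 0.
Heap B: G(14) = 2.
Combined Grundy value = 0 ⊕ 2 = 2.
A winning move leaves total XOR = 0, i.e. changes one component's Grundy value g to g ⊕ X where X is the current total.
Heap A: need g' = 0⊕2 = 2. Options: 12−1→G=2, 12−2→G=1, 12−5→G=1, 12−7→G=2, 12−8→G=1. Hits: 2.
Heap B: need g' = 2⊕2 = 0. Options: 14−1→G=1, 14−2→G=0, 14−5→G=0, 14−7→G=1, 14−8→G=0. Hits: 3.

5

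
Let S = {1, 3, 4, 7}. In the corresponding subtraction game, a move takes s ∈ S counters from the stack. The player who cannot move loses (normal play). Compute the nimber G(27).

1

G(0) = 0
G(1) = mex{0} = 1
G(2) = mex{1} = 0
G(3) = mex{0,0} = 1
G(4) = mex{1,1,0} = 2
G(5) = mex{2,0,1} = 3
G(6) = mex{3,1,0} = 2
G(7) = mex{2,2,1,0} = 3
G(8) = mex{3,3,2,1} = 0
G(9) = mex{0,2,3,0} = 1
G(10) = mex{1,3,2,1} = 0
G(11) = mex{0,0,3,2} = 1
G(12) = mex{1,1,0,3} = 2
G(13) = mex{2,0,1,2} = 3
G(14) = mex{3,1,0,3} = 2
G(15) = mex{2,2,1,0} = 3
G(16) = mex{3,3,2,1} = 0
G(17) = mex{0,2,3,0} = 1
G(18) = mex{1,3,2,1} = 0
G(19) = mex{0,0,3,2} = 1
G(20) = mex{1,1,0,3} = 2
G(21) = mex{2,0,1,2} = 3
G(22) = mex{3,1,0,3} = 2
G(23) = mex{2,2,1,0} = 3
G(24) = mex{3,3,2,1} = 0
G(25) = mex{0,2,3,0} = 1
G(26) = mex{1,3,2,1} = 0
G(27) = mex{0,0,3,2} = 1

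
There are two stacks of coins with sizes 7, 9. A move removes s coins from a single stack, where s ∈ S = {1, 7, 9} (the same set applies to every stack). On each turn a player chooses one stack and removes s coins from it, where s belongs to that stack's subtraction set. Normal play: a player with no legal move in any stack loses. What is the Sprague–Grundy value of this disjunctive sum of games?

0

All stacks use S = {1, 7, 9}:
G(0) = 0
G(1) = mex{0} = 1
G(2) = mex{1} = 0
G(3) = mex{0} = 1
G(4) = mex{1} = 0
G(5) = mex{0} = 1
G(6) = mex{1} = 0
G(7) = mex{0,0} = 1
G(8) = mex{1,1} = 0
G(9) = mex{0,0,0} = 1
Stack A: G(7) = 1.
Stack B: G(9) = 1.
Combined Grundy value = 1 ⊕ 1 = 0.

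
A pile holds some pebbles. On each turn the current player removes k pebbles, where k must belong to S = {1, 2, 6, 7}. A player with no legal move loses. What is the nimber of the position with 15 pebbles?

4

n :  0  1  2  3  4  5  6  7  8  9 10 11 12 13 14 15
G :  0  1  2  0  1  2  3  4  0  1  2  0  1  2  3  4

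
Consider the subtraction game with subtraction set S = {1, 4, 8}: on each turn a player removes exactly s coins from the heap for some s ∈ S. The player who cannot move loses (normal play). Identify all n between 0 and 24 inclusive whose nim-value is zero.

0, 2, 5, 7, 12, 14, 17, 19, 24

n :  0  1  2  3  4  5  6  7  8  9 10 11 12 13 14 15 16 17 18 19 20 21 22 23 24
G :  0  1  0  1  2  0  1  0  1  2  3  2  0  1  0  1  2  0  1  0  1  2  3  2  0
P-positions are exactly the n with G(n) = 0.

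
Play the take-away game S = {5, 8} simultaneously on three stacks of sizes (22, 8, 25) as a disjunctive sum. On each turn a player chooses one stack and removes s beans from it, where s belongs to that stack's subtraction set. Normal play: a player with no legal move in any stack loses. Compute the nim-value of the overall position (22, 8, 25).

All stacks use S = {5, 8}:
G(0) = 0
G(1) = mex{} = 0
G(2) = mex{} = 0
G(3) = mex{} = 0
G(4) = mex{} = 0
G(5) = mex{0} = 1
G(6) = mex{0} = 1
G(7) = mex{0} = 1
G(8) = mex{0,0} = 1
G(9) = mex{0,0} = 1
G(10) = mex{1,0} = 2
G(11) = mex{1,0} = 2
G(12) = mex{1,0} = 2
G(13) = mex{1,1} = 0
G(14) = mex{1,1} = 0
G(15) = mex{2,1} = 0
G(16) = mex{2,1} = 0
G(17) = mex{2,1} = 0
G(18) = mex{0,2} = 1
G(19) = mex{0,2} = 1
G(20) = mex{0,2} = 1
G(21) = mex{0,0} = 1
G(22) = mex{0,0} = 1
G(23) = mex{1,0} = 2
G(24) = mex{1,0} = 2
G(25) = mex{1,0} = 2
Stack A: G(22) = 1.
Stack B: G(8) = 1.
Stack C: G(25) = 2.
Combined Grundy value = 1 ⊕ 1 ⊕ 2 = 2.

2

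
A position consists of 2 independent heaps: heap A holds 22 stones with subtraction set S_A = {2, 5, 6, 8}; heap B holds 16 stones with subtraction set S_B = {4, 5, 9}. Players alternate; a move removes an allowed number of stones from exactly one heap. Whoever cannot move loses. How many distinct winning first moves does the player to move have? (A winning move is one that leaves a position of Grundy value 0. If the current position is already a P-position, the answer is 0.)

2

Heap A, S = {2, 5, 6, 8}:
n :  0  1  2  3  4  5  6  7  8  9 10 11 12 13 14 15 16 17 18 19 20 21 22
G :  0  0  1  1  0  2  1  3  2  2  3  0  2  1  0  0  1  1  0  2  1  3  2
G_A(22) = 2.
Heap B, S = {4, 5, 9}:
G(0) = 0
G(1) = mex{} = 0
G(2) = mex{} = 0
G(3) = mex{} = 0
G(4) = mex{0} = 1
G(5) = mex{0,0} = 1
G(6) = mex{0,0} = 1
G(7) = mex{0,0} = 1
G(8) = mex{1,0} = 2
G(9) = mex{1,1,0} = 2
G(10) = mex{1,1,0} = 2
G(11) = mex{1,1,0} = 2
G(12) = mex{2,1,0} = 3
G(13) = mex{2,2,1} = 0
G(14) = mex{2,2,1} = 0
G(15) = mex{2,2,1} = 0
G(16) = mex{3,2,1} = 0
G_B(16) = 0.
Combined Grundy value = 2 ⊕ 0 = 2.
A winning move leaves total XOR = 0, i.e. changes one component's Grundy value g to g ⊕ X where X is the current total.
Heap A: need g' = 2⊕2 = 0. Options: 22−2→G=1, 22−5→G=1, 22−6→G=1, 22−8→G=0. Hits: 1.
Heap B: need g' = 0⊕2 = 2. Options: 16−4→G=3, 16−5→G=2, 16−9→G=1. Hits: 1.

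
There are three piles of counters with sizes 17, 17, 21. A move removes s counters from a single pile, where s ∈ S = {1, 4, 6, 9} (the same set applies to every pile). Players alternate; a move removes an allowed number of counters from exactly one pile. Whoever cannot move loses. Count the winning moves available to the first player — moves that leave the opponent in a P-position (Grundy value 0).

12

All piles use S = {1, 4, 6, 9}:
n :  0  1  2  3  4  5  6  7  8  9 10 11 12 13 14 15 16 17 18 19 20 21
G :  0  1  0  1  2  0  1  0  1  2  0  1  0  1  2  0  1  0  1  2  0  1
Pile A: G(17) = 0.
Pile B: G(17) = 0.
Pile C: G(21) = 1.
Combined Grundy value = 0 ⊕ 0 ⊕ 1 = 1.
A winning move leaves total XOR = 0, i.e. changes one component's Grundy value g to g ⊕ X where X is the current total.
Pile A: need g' = 0⊕1 = 1. Options: 17−1→G=1, 17−4→G=1, 17−6→G=1, 17−9→G=1. Hits: 4.
Pile B: need g' = 0⊕1 = 1. Options: 17−1→G=1, 17−4→G=1, 17−6→G=1, 17−9→G=1. Hits: 4.
Pile C: need g' = 1⊕1 = 0. Options: 21−1→G=0, 21−4→G=0, 21−6→G=0, 21−9→G=0. Hits: 4.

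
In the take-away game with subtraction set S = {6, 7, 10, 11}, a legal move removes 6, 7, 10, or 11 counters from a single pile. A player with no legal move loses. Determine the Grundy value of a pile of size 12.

2

n :  0  1  2  3  4  5  6  7  8  9 10 11 12
G :  0  0  0  0  0  0  1  1  1  1  1  1  2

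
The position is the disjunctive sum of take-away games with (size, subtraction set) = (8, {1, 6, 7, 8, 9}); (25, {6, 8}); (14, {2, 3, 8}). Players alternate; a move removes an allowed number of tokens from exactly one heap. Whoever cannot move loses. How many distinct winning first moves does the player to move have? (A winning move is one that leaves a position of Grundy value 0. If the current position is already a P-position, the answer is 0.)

3

Heap A, S = {1, 6, 7, 8, 9}:
n : 0 1 2 3 4 5 6 7 8
G : 0 1 0 1 0 1 2 3 2
G_A(8) = 2.
Heap B, S = {6, 8}:
n :  0  1  2  3  4  5  6  7  8  9 10 11 12 13 14 15 16 17 18 19 20 21 22 23 24 25
G :  0  0  0  0  0  0  1  1  1  1  1  1  2  2  0  0  0  0  0  0  1  1  1  1  1  1
G_B(25) = 1.
Heap C, S = {2, 3, 8}:
n :  0  1  2  3  4  5  6  7  8  9 10 11 12 13 14
G :  0  0  1  1  2  0  0  1  1  2  0  0  1  1  2
G_C(14) = 2.
Combined Grundy value = 2 ⊕ 1 ⊕ 2 = 1.
A winning move leaves total XOR = 0, i.e. changes one component's Grundy value g to g ⊕ X where X is the current total.
Heap A: need g' = 2⊕1 = 3. Options: 8−1→G=3, 8−6→G=0, 8−7→G=1, 8−8→G=0. Hits: 1.
Heap B: need g' = 1⊕1 = 0. Options: 25−6→G=0, 25−8→G=0. Hits: 2.
Heap C: need g' = 2⊕1 = 3. Options: 14−2→G=1, 14−3→G=0, 14−8→G=0. Hits: 0.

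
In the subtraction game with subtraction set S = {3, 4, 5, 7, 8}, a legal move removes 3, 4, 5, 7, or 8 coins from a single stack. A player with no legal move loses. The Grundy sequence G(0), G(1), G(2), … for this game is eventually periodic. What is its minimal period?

G(0) = 0
G(1) = mex{} = 0
G(2) = mex{} = 0
G(3) = mex{0} = 1
G(4) = mex{0,0} = 1
G(5) = mex{0,0,0} = 1
G(6) = mex{1,0,0} = 2
G(7) = mex{1,1,0,0} = 2
G(8) = mex{1,1,1,0,0} = 2
G(9) = mex{2,1,1,0,0} = 3
G(10) = mex{2,2,1,1,0} = 3
G(11) = mex{2,2,2,1,1} = 0
G(12) = mex{3,2,2,1,1} = 0
G(13) = mex{3,3,2,2,1} = 0
G(14) = mex{0,3,3,2,2} = 1
G(15) = mex{0,0,3,2,2} = 1
G(16) = mex{0,0,0,3,2} = 1
G(17) = mex{1,0,0,3,3} = 2
G(18) = mex{1,1,0,0,3} = 2
G(19) = mex{1,1,1,0,0} = 2
G(20) = mex{2,1,1,0,0} = 3
G(21) = mex{2,2,1,1,0} = 3
G(22) = mex{2,2,2,1,1} = 0
G(23) = mex{3,2,2,1,1} = 0
G(n+11) = G(n) holds for n = 0,…,7 (a full window of length max(S) = 8), so the sequence is purely periodic with period 11.

11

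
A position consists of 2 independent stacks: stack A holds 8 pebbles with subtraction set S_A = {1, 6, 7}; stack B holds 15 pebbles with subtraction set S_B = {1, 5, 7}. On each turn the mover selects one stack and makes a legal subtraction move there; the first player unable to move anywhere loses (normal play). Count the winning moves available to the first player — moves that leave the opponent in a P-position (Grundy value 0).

1

Stack A, S = {1, 6, 7}:
n : 0 1 2 3 4 5 6 7 8
G : 0 1 0 1 0 1 2 3 2
G_A(8) = 2.
Stack B, S = {1, 5, 7}:
G(0) = 0
G(1) = mex{0} = 1
G(2) = mex{1} = 0
G(3) = mex{0} = 1
G(4) = mex{1} = 0
G(5) = mex{0,0} = 1
G(6) = mex{1,1} = 0
G(7) = mex{0,0,0} = 1
G(8) = mex{1,1,1} = 0
G(9) = mex{0,0,0} = 1
G(10) = mex{1,1,1} = 0
G(11) = mex{0,0,0} = 1
G(12) = mex{1,1,1} = 0
G(13) = mex{0,0,0} = 1
G(14) = mex{1,1,1} = 0
G(15) = mex{0,0,0} = 1
G_B(15) = 1.
Combined Grundy value = 2 ⊕ 1 = 3.
A winning move leaves total XOR = 0, i.e. changes one component's Grundy value g to g ⊕ X where X is the current total.
Stack A: need g' = 2⊕3 = 1. Options: 8−1→G=3, 8−6→G=0, 8−7→G=1. Hits: 1.
Stack B: need g' = 1⊕3 = 2. Options: 15−1→G=0, 15−5→G=0, 15−7→G=0. Hits: 0.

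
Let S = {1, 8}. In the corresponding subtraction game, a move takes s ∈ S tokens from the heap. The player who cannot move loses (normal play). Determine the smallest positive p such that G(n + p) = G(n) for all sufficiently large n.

9

n :  0  1  2  3  4  5  6  7  8  9 10 11 12 13 14 15 16 17 18 19
G :  0  1  0  1  0  1  0  1  2  0  1  0  1  0  1  0  1  2  0  1
G(n+9) = G(n) holds for n = 0,…,7 (a full window of length max(S) = 8), so the sequence is purely periodic with period 9.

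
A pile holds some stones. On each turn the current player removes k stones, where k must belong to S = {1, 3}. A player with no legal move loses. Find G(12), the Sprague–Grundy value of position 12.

G(0) = 0
G(1) = mex{0} = 1
G(2) = mex{1} = 0
G(3) = mex{0,0} = 1
G(4) = mex{1,1} = 0
G(5) = mex{0,0} = 1
G(6) = mex{1,1} = 0
G(7) = mex{0,0} = 1
G(8) = mex{1,1} = 0
G(9) = mex{0,0} = 1
G(10) = mex{1,1} = 0
G(11) = mex{0,0} = 1
G(12) = mex{1,1} = 0

0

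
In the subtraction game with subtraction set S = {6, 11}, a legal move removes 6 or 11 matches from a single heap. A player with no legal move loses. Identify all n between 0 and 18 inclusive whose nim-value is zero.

0, 1, 2, 3, 4, 5, 17, 18

n :  0  1  2  3  4  5  6  7  8  9 10 11 12 13 14 15 16 17 18
G :  0  0  0  0  0  0  1  1  1  1  1  1  2  2  2  2  2  0  0
P-positions are exactly the n with G(n) = 0.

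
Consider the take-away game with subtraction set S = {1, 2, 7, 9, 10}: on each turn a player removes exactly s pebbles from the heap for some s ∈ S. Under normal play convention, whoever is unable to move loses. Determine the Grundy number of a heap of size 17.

G(0) = 0
G(1) = mex{0} = 1
G(2) = mex{1,0} = 2
G(3) = mex{2,1} = 0
G(4) = mex{0,2} = 1
G(5) = mex{1,0} = 2
G(6) = mex{2,1} = 0
G(7) = mex{0,2,0} = 1
G(8) = mex{1,0,1} = 2
G(9) = mex{2,1,2,0} = 3
G(10) = mex{3,2,0,1,0} = 4
G(11) = mex{4,3,1,2,1} = 0
G(12) = mex{0,4,2,0,2} = 1
G(13) = mex{1,0,0,1,0} = 2
G(14) = mex{2,1,1,2,1} = 0
G(15) = mex{0,2,2,0,2} = 1
G(16) = mex{1,0,3,1,0} = 2
G(17) = mex{2,1,4,2,1} = 0

0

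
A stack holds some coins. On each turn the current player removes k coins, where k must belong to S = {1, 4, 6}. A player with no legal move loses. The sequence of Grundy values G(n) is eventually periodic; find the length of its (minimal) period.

5

G(0) = 0
G(1) = mex{0} = 1
G(2) = mex{1} = 0
G(3) = mex{0} = 1
G(4) = mex{1,0} = 2
G(5) = mex{2,1} = 0
G(6) = mex{0,0,0} = 1
G(7) = mex{1,1,1} = 0
G(8) = mex{0,2,0} = 1
G(9) = mex{1,0,1} = 2
G(10) = mex{2,1,2} = 0
G(11) = mex{0,0,0} = 1
G(12) = mex{1,1,1} = 0
G(13) = mex{0,2,0} = 1
G(14) = mex{1,0,1} = 2
G(n+5) = G(n) holds for n = 0,…,5 (a full window of length max(S) = 6), so the sequence is purely periodic with period 5.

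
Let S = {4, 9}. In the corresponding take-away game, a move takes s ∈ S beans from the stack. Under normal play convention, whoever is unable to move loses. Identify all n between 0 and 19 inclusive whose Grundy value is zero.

0, 1, 2, 3, 8, 13, 14, 15, 16

G(0) = 0
G(1) = mex{} = 0
G(2) = mex{} = 0
G(3) = mex{} = 0
G(4) = mex{0} = 1
G(5) = mex{0} = 1
G(6) = mex{0} = 1
G(7) = mex{0} = 1
G(8) = mex{1} = 0
G(9) = mex{1,0} = 2
G(10) = mex{1,0} = 2
G(11) = mex{1,0} = 2
G(12) = mex{0,0} = 1
G(13) = mex{2,1} = 0
G(14) = mex{2,1} = 0
G(15) = mex{2,1} = 0
G(16) = mex{1,1} = 0
G(17) = mex{0,0} = 1
G(18) = mex{0,2} = 1
G(19) = mex{0,2} = 1
P-positions are exactly the n with G(n) = 0.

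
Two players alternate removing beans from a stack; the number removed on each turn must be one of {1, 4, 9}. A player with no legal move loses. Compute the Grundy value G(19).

G(0) = 0
G(1) = mex{0} = 1
G(2) = mex{1} = 0
G(3) = mex{0} = 1
G(4) = mex{1,0} = 2
G(5) = mex{2,1} = 0
G(6) = mex{0,0} = 1
G(7) = mex{1,1} = 0
G(8) = mex{0,2} = 1
G(9) = mex{1,0,0} = 2
G(10) = mex{2,1,1} = 0
G(11) = mex{0,0,0} = 1
G(12) = mex{1,1,1} = 0
G(13) = mex{0,2,2} = 1
G(14) = mex{1,0,0} = 2
G(15) = mex{2,1,1} = 0
G(16) = mex{0,0,0} = 1
G(17) = mex{1,1,1} = 0
G(18) = mex{0,2,2} = 1
G(19) = mex{1,0,0} = 2

2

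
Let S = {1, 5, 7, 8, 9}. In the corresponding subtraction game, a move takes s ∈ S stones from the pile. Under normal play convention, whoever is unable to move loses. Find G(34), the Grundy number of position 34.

n :  0  1  2  3  4  5  6  7  8  9 10 11 12 13 14 15 16 17 18 19 20 21 22 23 24 25 26 27 28 29 30 31 32 33 34
G :  0  1  0  1  0  1  0  1  2  3  2  3  2  3  2  3  0  1  0  1  0  1  0  1  2  3  2  3  2  3  2  3  0  1  0

0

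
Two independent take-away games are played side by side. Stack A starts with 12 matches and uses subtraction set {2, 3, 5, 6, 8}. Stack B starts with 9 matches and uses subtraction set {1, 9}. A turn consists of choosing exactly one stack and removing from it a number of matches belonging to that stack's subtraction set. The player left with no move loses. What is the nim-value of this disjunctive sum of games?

0

Stack A, S = {2, 3, 5, 6, 8}:
G(0) = 0
G(1) = mex{} = 0
G(2) = mex{0} = 1
G(3) = mex{0,0} = 1
G(4) = mex{1,0} = 2
G(5) = mex{1,1,0} = 2
G(6) = mex{2,1,0,0} = 3
G(7) = mex{2,2,1,0} = 3
G(8) = mex{3,2,1,1,0} = 4
G(9) = mex{3,3,2,1,0} = 4
G(10) = mex{4,3,2,2,1} = 0
G(11) = mex{4,4,3,2,1} = 0
G(12) = mex{0,4,3,3,2} = 1
G_A(12) = 1.
Stack B, S = {1, 9}:
G(0) = 0
G(1) = mex{0} = 1
G(2) = mex{1} = 0
G(3) = mex{0} = 1
G(4) = mex{1} = 0
G(5) = mex{0} = 1
G(6) = mex{1} = 0
G(7) = mex{0} = 1
G(8) = mex{1} = 0
G(9) = mex{0,0} = 1
G_B(9) = 1.
Combined Grundy value = 1 ⊕ 1 = 0.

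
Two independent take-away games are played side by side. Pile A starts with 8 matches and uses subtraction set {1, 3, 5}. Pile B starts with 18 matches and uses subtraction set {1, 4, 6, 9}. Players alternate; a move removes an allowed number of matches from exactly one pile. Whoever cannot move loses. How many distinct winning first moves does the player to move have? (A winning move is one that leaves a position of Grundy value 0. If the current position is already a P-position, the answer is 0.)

Pile A, S = {1, 3, 5}:
G(0) = 0
G(1) = mex{0} = 1
G(2) = mex{1} = 0
G(3) = mex{0,0} = 1
G(4) = mex{1,1} = 0
G(5) = mex{0,0,0} = 1
G(6) = mex{1,1,1} = 0
G(7) = mex{0,0,0} = 1
G(8) = mex{1,1,1} = 0
G_A(8) = 0.
Pile B, S = {1, 4, 6, 9}:
n :  0  1  2  3  4  5  6  7  8  9 10 11 12 13 14 15 16 17 18
G :  0  1  0  1  2  0  1  0  1  2  0  1  0  1  2  0  1  0  1
G_B(18) = 1.
Combined Grundy value = 0 ⊕ 1 = 1.
A winning move leaves total XOR = 0, i.e. changes one component's Grundy value g to g ⊕ X where X is the current total.
Pile A: need g' = 0⊕1 = 1. Options: 8−1→G=1, 8−3→G=1, 8−5→G=1. Hits: 3.
Pile B: need g' = 1⊕1 = 0. Options: 18−1→G=0, 18−4→G=2, 18−6→G=0, 18−9→G=2. Hits: 2.

5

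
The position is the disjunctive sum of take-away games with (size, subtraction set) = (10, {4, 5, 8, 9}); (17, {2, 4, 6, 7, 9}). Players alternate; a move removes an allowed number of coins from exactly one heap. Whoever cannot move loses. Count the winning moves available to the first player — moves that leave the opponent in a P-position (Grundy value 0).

1

Heap A, S = {4, 5, 8, 9}:
n :  0  1  2  3  4  5  6  7  8  9 10
G :  0  0  0  0  1  1  1  1  2  2  2
G_A(10) = 2.
Heap B, S = {2, 4, 6, 7, 9}:
n :  0  1  2  3  4  5  6  7  8  9 10 11 12 13 14 15 16 17
G :  0  0  1  1  2  2  3  3  4  4  5  0  0  1  1  2  2  3
G_B(17) = 3.
Combined Grundy value = 2 ⊕ 3 = 1.
A winning move leaves total XOR = 0, i.e. changes one component's Grundy value g to g ⊕ X where X is the current total.
Heap A: need g' = 2⊕1 = 3. Options: 10−4→G=1, 10−5→G=1, 10−8→G=0, 10−9→G=0. Hits: 0.
Heap B: need g' = 3⊕1 = 2. Options: 17−2→G=2, 17−4→G=1, 17−6→G=0, 17−7→G=5, 17−9→G=4. Hits: 1.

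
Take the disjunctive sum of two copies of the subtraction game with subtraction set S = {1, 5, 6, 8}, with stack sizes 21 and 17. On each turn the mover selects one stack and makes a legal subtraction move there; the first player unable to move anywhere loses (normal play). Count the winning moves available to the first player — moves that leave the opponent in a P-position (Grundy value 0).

0

All stacks use S = {1, 5, 6, 8}:
n :  0  1  2  3  4  5  6  7  8  9 10 11 12 13 14 15 16 17 18 19 20 21
G :  0  1  0  1  0  1  2  3  2  3  2  0  1  0  1  0  1  2  3  2  3  2
Stack A: G(21) = 2.
Stack B: G(17) = 2.
Combined Grundy value = 2 ⊕ 2 = 0.
A winning move leaves total XOR = 0, i.e. changes one component's Grundy value g to g ⊕ X where X is the current total.
Stack A: target g' = 2⊕0 = 2, but every legal move changes the Grundy value (mex property), so 0 moves.
Stack B: target g' = 2⊕0 = 2, but every legal move changes the Grundy value (mex property), so 0 moves.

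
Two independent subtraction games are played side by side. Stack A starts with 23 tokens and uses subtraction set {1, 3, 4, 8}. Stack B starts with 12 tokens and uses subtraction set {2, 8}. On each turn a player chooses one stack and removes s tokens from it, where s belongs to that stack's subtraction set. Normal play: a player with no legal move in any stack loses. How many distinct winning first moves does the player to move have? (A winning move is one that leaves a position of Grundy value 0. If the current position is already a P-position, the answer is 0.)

4

Stack A, S = {1, 3, 4, 8}:
G(0) = 0
G(1) = mex{0} = 1
G(2) = mex{1} = 0
G(3) = mex{0,0} = 1
G(4) = mex{1,1,0} = 2
G(5) = mex{2,0,1} = 3
G(6) = mex{3,1,0} = 2
G(7) = mex{2,2,1} = 0
G(8) = mex{0,3,2,0} = 1
G(9) = mex{1,2,3,1} = 0
G(10) = mex{0,0,2,0} = 1
G(11) = mex{1,1,0,1} = 2
G(12) = mex{2,0,1,2} = 3
G(13) = mex{3,1,0,3} = 2
G(14) = mex{2,2,1,2} = 0
G(15) = mex{0,3,2,0} = 1
G(16) = mex{1,2,3,1} = 0
G(17) = mex{0,0,2,0} = 1
G(18) = mex{1,1,0,1} = 2
G(19) = mex{2,0,1,2} = 3
G(20) = mex{3,1,0,3} = 2
G(21) = mex{2,2,1,2} = 0
G(22) = mex{0,3,2,0} = 1
G(23) = mex{1,2,3,1} = 0
G_A(23) = 0.
Stack B, S = {2, 8}:
n :  0  1  2  3  4  5  6  7  8  9 10 11 12
G :  0  0  1  1  0  0  1  1  2  2  0  0  1
G_B(12) = 1.
Combined Grundy value = 0 ⊕ 1 = 1.
A winning move leaves total XOR = 0, i.e. changes one component's Grundy value g to g ⊕ X where X is the current total.
Stack A: need g' = 0⊕1 = 1. Options: 23−1→G=1, 23−3→G=2, 23−4→G=3, 23−8→G=1. Hits: 2.
Stack B: need g' = 1⊕1 = 0. Options: 12−2→G=0, 12−8→G=0. Hits: 2.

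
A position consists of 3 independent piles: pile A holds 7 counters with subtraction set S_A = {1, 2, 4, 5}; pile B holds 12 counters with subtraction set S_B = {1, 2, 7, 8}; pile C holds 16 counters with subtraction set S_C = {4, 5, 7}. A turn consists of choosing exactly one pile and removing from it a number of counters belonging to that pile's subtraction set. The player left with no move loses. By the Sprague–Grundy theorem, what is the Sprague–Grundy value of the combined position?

0

Pile A, S = {1, 2, 4, 5}:
n : 0 1 2 3 4 5 6 7
G : 0 1 2 0 1 2 0 1
G_A(7) = 1.
Pile B, S = {1, 2, 7, 8}:
G(0) = 0
G(1) = mex{0} = 1
G(2) = mex{1,0} = 2
G(3) = mex{2,1} = 0
G(4) = mex{0,2} = 1
G(5) = mex{1,0} = 2
G(6) = mex{2,1} = 0
G(7) = mex{0,2,0} = 1
G(8) = mex{1,0,1,0} = 2
G(9) = mex{2,1,2,1} = 0
G(10) = mex{0,2,0,2} = 1
G(11) = mex{1,0,1,0} = 2
G(12) = mex{2,1,2,1} = 0
G_B(12) = 0.
Pile C, S = {4, 5, 7}:
G(0) = 0
G(1) = mex{} = 0
G(2) = mex{} = 0
G(3) = mex{} = 0
G(4) = mex{0} = 1
G(5) = mex{0,0} = 1
G(6) = mex{0,0} = 1
G(7) = mex{0,0,0} = 1
G(8) = mex{1,0,0} = 2
G(9) = mex{1,1,0} = 2
G(10) = mex{1,1,0} = 2
G(11) = mex{1,1,1} = 0
G(12) = mex{2,1,1} = 0
G(13) = mex{2,2,1} = 0
G(14) = mex{2,2,1} = 0
G(15) = mex{0,2,2} = 1
G(16) = mex{0,0,2} = 1
G_C(16) = 1.
Combined Grundy value = 1 ⊕ 0 ⊕ 1 = 0.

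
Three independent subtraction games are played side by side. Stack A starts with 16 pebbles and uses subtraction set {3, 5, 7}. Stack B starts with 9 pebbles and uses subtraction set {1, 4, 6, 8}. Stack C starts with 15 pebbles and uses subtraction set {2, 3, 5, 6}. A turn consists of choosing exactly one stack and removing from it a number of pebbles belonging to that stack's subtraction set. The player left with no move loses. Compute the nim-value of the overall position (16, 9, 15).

Stack A, S = {3, 5, 7}:
n :  0  1  2  3  4  5  6  7  8  9 10 11 12 13 14 15 16
G :  0  0  0  1  1  1  2  2  2  3  0  0  0  1  1  1  2
G_A(16) = 2.
Stack B, S = {1, 4, 6, 8}:
n : 0 1 2 3 4 5 6 7 8 9
G : 0 1 0 1 2 0 1 0 1 2
G_B(9) = 2.
Stack C, S = {2, 3, 5, 6}:
G(0) = 0
G(1) = mex{} = 0
G(2) = mex{0} = 1
G(3) = mex{0,0} = 1
G(4) = mex{1,0} = 2
G(5) = mex{1,1,0} = 2
G(6) = mex{2,1,0,0} = 3
G(7) = mex{2,2,1,0} = 3
G(8) = mex{3,2,1,1} = 0
G(9) = mex{3,3,2,1} = 0
G(10) = mex{0,3,2,2} = 1
G(11) = mex{0,0,3,2} = 1
G(12) = mex{1,0,3,3} = 2
G(13) = mex{1,1,0,3} = 2
G(14) = mex{2,1,0,0} = 3
G(15) = mex{2,2,1,0} = 3
G_C(15) = 3.
Combined Grundy value = 2 ⊕ 2 ⊕ 3 = 3.

3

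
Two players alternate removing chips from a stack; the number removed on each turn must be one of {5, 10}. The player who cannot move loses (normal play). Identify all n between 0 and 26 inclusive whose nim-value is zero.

0, 1, 2, 3, 4, 15, 16, 17, 18, 19

n :  0  1  2  3  4  5  6  7  8  9 10 11 12 13 14 15 16 17 18 19 20 21 22 23 24 25 26
G :  0  0  0  0  0  1  1  1  1  1  2  2  2  2  2  0  0  0  0  0  1  1  1  1  1  2  2
P-positions are exactly the n with G(n) = 0.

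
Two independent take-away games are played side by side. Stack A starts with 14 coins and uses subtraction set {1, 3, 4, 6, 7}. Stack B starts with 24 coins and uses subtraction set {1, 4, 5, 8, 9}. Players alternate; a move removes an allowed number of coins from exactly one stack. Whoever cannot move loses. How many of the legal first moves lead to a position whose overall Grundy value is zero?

2

Stack A, S = {1, 3, 4, 6, 7}:
n :  0  1  2  3  4  5  6  7  8  9 10 11 12 13 14
G :  0  1  0  1  2  3  2  3  4  5  0  1  0  1  2
G_A(14) = 2.
Stack B, S = {1, 4, 5, 8, 9}:
n :  0  1  2  3  4  5  6  7  8  9 10 11 12 13 14 15 16 17 18 19 20 21 22 23 24
G :  0  1  0  1  2  3  2  3  4  5  4  5  0  1  0  1  2  3  2  3  4  5  4  5  0
G_B(24) = 0.
Combined Grundy value = 2 ⊕ 0 = 2.
A winning move leaves total XOR = 0, i.e. changes one component's Grundy value g to g ⊕ X where X is the current total.
Stack A: need g' = 2⊕2 = 0. Options: 14−1→G=1, 14−3→G=1, 14−4→G=0, 14−6→G=4, 14−7→G=3. Hits: 1.
Stack B: need g' = 0⊕2 = 2. Options: 24−1→G=5, 24−4→G=4, 24−5→G=3, 24−8→G=2, 24−9→G=1. Hits: 1.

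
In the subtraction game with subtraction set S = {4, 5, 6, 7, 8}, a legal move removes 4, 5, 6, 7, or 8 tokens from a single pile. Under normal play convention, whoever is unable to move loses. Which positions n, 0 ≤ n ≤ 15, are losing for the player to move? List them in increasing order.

G(0) = 0
G(1) = mex{} = 0
G(2) = mex{} = 0
G(3) = mex{} = 0
G(4) = mex{0} = 1
G(5) = mex{0,0} = 1
G(6) = mex{0,0,0} = 1
G(7) = mex{0,0,0,0} = 1
G(8) = mex{1,0,0,0,0} = 2
G(9) = mex{1,1,0,0,0} = 2
G(10) = mex{1,1,1,0,0} = 2
G(11) = mex{1,1,1,1,0} = 2
G(12) = mex{2,1,1,1,1} = 0
G(13) = mex{2,2,1,1,1} = 0
G(14) = mex{2,2,2,1,1} = 0
G(15) = mex{2,2,2,2,1} = 0
P-positions are exactly the n with G(n) = 0.

0, 1, 2, 3, 12, 13, 14, 15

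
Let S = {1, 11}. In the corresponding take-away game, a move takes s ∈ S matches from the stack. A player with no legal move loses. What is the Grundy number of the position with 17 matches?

1

n :  0  1  2  3  4  5  6  7  8  9 10 11 12 13 14 15 16 17
G :  0  1  0  1  0  1  0  1  0  1  0  1  0  1  0  1  0  1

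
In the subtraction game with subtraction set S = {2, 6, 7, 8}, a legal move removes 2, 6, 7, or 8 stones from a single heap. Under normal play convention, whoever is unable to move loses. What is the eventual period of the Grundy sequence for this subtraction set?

14

n :  0  1  2  3  4  5  6  7  8  9 10 11 12 13 14 15 16 17 18 19 20 21 22 23 24 25 26 27 28 29
G :  0  0  1  1  0  0  1  1  2  2  3  3  2  2  0  0  1  1  0  0  1  1  2  2  3  3  2  2  0  0
G(n+14) = G(n) holds for n = 0,…,7 (a full window of length max(S) = 8), so the sequence is purely periodic with period 14.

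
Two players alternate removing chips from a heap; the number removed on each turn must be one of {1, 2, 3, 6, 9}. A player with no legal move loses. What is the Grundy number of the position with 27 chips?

G(0) = 0
G(1) = mex{0} = 1
G(2) = mex{1,0} = 2
G(3) = mex{2,1,0} = 3
G(4) = mex{3,2,1} = 0
G(5) = mex{0,3,2} = 1
G(6) = mex{1,0,3,0} = 2
G(7) = mex{2,1,0,1} = 3
G(8) = mex{3,2,1,2} = 0
G(9) = mex{0,3,2,3,0} = 1
G(10) = mex{1,0,3,0,1} = 2
G(11) = mex{2,1,0,1,2} = 3
G(12) = mex{3,2,1,2,3} = 0
G(13) = mex{0,3,2,3,0} = 1
G(14) = mex{1,0,3,0,1} = 2
G(15) = mex{2,1,0,1,2} = 3
G(16) = mex{3,2,1,2,3} = 0
G(17) = mex{0,3,2,3,0} = 1
G(18) = mex{1,0,3,0,1} = 2
G(19) = mex{2,1,0,1,2} = 3
G(20) = mex{3,2,1,2,3} = 0
G(21) = mex{0,3,2,3,0} = 1
G(22) = mex{1,0,3,0,1} = 2
G(23) = mex{2,1,0,1,2} = 3
G(24) = mex{3,2,1,2,3} = 0
G(25) = mex{0,3,2,3,0} = 1
G(26) = mex{1,0,3,0,1} = 2
G(27) = mex{2,1,0,1,2} = 3

3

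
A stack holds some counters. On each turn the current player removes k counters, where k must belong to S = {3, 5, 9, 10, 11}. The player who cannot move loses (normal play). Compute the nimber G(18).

n :  0  1  2  3  4  5  6  7  8  9 10 11 12 13 14 15 16 17 18
G :  0  0  0  1  1  1  2  2  0  3  3  1  4  2  0  0  0  1  1

1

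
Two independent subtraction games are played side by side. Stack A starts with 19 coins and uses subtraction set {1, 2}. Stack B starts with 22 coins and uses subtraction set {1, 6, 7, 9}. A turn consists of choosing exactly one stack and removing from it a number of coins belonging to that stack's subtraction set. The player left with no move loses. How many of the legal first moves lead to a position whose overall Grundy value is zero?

Stack A, S = {1, 2}:
G(0) = 0
G(1) = mex{0} = 1
G(2) = mex{1,0} = 2
G(3) = mex{2,1} = 0
G(4) = mex{0,2} = 1
G(5) = mex{1,0} = 2
G(6) = mex{2,1} = 0
G(7) = mex{0,2} = 1
G(8) = mex{1,0} = 2
G(9) = mex{2,1} = 0
G(10) = mex{0,2} = 1
G(11) = mex{1,0} = 2
G(12) = mex{2,1} = 0
G(13) = mex{0,2} = 1
G(14) = mex{1,0} = 2
G(15) = mex{2,1} = 0
G(16) = mex{0,2} = 1
G(17) = mex{1,0} = 2
G(18) = mex{2,1} = 0
G(19) = mex{0,2} = 1
G_A(19) = 1.
Stack B, S = {1, 6, 7, 9}:
G(0) = 0
G(1) = mex{0} = 1
G(2) = mex{1} = 0
G(3) = mex{0} = 1
G(4) = mex{1} = 0
G(5) = mex{0} = 1
G(6) = mex{1,0} = 2
G(7) = mex{2,1,0} = 3
G(8) = mex{3,0,1} = 2
G(9) = mex{2,1,0,0} = 3
G(10) = mex{3,0,1,1} = 2
G(11) = mex{2,1,0,0} = 3
G(12) = mex{3,2,1,1} = 0
G(13) = mex{0,3,2,0} = 1
G(14) = mex{1,2,3,1} = 0
G(15) = mex{0,3,2,2} = 1
G(16) = mex{1,2,3,3} = 0
G(17) = mex{0,3,2,2} = 1
G(18) = mex{1,0,3,3} = 2
G(19) = mex{2,1,0,2} = 3
G(20) = mex{3,0,1,3} = 2
G(21) = mex{2,1,0,0} = 3
G(22) = mex{3,0,1,1} = 2
G_B(22) = 2.
Combined Grundy value = 1 ⊕ 2 = 3.
A winning move leaves total XOR = 0, i.e. changes one component's Grundy value g to g ⊕ X where X is the current total.
Stack A: need g' = 1⊕3 = 2. Options: 19−1→G=0, 19−2→G=2. Hits: 1.
Stack B: need g' = 2⊕3 = 1. Options: 22−1→G=3, 22−6→G=0, 22−7→G=1, 22−9→G=1. Hits: 2.

3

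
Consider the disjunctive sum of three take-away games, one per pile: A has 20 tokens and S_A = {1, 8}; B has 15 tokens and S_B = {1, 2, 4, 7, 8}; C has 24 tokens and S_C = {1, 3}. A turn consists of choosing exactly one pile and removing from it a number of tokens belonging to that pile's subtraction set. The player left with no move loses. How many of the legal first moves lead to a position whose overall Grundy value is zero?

0

Pile A, S = {1, 8}:
G(0) = 0
G(1) = mex{0} = 1
G(2) = mex{1} = 0
G(3) = mex{0} = 1
G(4) = mex{1} = 0
G(5) = mex{0} = 1
G(6) = mex{1} = 0
G(7) = mex{0} = 1
G(8) = mex{1,0} = 2
G(9) = mex{2,1} = 0
G(10) = mex{0,0} = 1
G(11) = mex{1,1} = 0
G(12) = mex{0,0} = 1
G(13) = mex{1,1} = 0
G(14) = mex{0,0} = 1
G(15) = mex{1,1} = 0
G(16) = mex{0,2} = 1
G(17) = mex{1,0} = 2
G(18) = mex{2,1} = 0
G(19) = mex{0,0} = 1
G(20) = mex{1,1} = 0
G_A(20) = 0.
Pile B, S = {1, 2, 4, 7, 8}:
n :  0  1  2  3  4  5  6  7  8  9 10 11 12 13 14 15
G :  0  1  2  0  1  2  0  1  2  0  1  2  0  1  2  0
G_B(15) = 0.
Pile C, S = {1, 3}:
G(0) = 0
G(1) = mex{0} = 1
G(2) = mex{1} = 0
G(3) = mex{0,0} = 1
G(4) = mex{1,1} = 0
G(5) = mex{0,0} = 1
G(6) = mex{1,1} = 0
G(7) = mex{0,0} = 1
G(8) = mex{1,1} = 0
G(9) = mex{0,0} = 1
G(10) = mex{1,1} = 0
G(11) = mex{0,0} = 1
G(12) = mex{1,1} = 0
G(13) = mex{0,0} = 1
G(14) = mex{1,1} = 0
G(15) = mex{0,0} = 1
G(16) = mex{1,1} = 0
G(17) = mex{0,0} = 1
G(18) = mex{1,1} = 0
G(19) = mex{0,0} = 1
G(20) = mex{1,1} = 0
G(21) = mex{0,0} = 1
G(22) = mex{1,1} = 0
G(23) = mex{0,0} = 1
G(24) = mex{1,1} = 0
G_C(24) = 0.
Combined Grundy value = 0 ⊕ 0 ⊕ 0 = 0.
A winning move leaves total XOR = 0, i.e. changes one component's Grundy value g to g ⊕ X where X is the current total.
Pile A: target g' = 0⊕0 = 0, but every legal move changes the Grundy value (mex property), so 0 moves.
Pile B: target g' = 0⊕0 = 0, but every legal move changes the Grundy value (mex property), so 0 moves.
Pile C: target g' = 0⊕0 = 0, but every legal move changes the Grundy value (mex property), so 0 moves.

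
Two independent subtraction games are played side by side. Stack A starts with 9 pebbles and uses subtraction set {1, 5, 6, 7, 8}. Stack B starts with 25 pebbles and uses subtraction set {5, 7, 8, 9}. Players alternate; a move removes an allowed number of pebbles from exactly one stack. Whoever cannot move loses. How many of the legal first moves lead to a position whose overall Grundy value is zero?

1

Stack A, S = {1, 5, 6, 7, 8}:
n : 0 1 2 3 4 5 6 7 8 9
G : 0 1 0 1 0 1 2 3 2 3
G_A(9) = 3.
Stack B, S = {5, 7, 8, 9}:
G(0) = 0
G(1) = mex{} = 0
G(2) = mex{} = 0
G(3) = mex{} = 0
G(4) = mex{} = 0
G(5) = mex{0} = 1
G(6) = mex{0} = 1
G(7) = mex{0,0} = 1
G(8) = mex{0,0,0} = 1
G(9) = mex{0,0,0,0} = 1
G(10) = mex{1,0,0,0} = 2
G(11) = mex{1,0,0,0} = 2
G(12) = mex{1,1,0,0} = 2
G(13) = mex{1,1,1,0} = 2
G(14) = mex{1,1,1,1} = 0
G(15) = mex{2,1,1,1} = 0
G(16) = mex{2,1,1,1} = 0
G(17) = mex{2,2,1,1} = 0
G(18) = mex{2,2,2,1} = 0
G(19) = mex{0,2,2,2} = 1
G(20) = mex{0,2,2,2} = 1
G(21) = mex{0,0,2,2} = 1
G(22) = mex{0,0,0,2} = 1
G(23) = mex{0,0,0,0} = 1
G(24) = mex{1,0,0,0} = 2
G(25) = mex{1,0,0,0} = 2
G_B(25) = 2.
Combined Grundy value = 3 ⊕ 2 = 1.
A winning move leaves total XOR = 0, i.e. changes one component's Grundy value g to g ⊕ X where X is the current total.
Stack A: need g' = 3⊕1 = 2. Options: 9−1→G=2, 9−5→G=0, 9−6→G=1, 9−7→G=0, 9−8→G=1. Hits: 1.
Stack B: need g' = 2⊕1 = 3. Options: 25−5→G=1, 25−7→G=0, 25−8→G=0, 25−9→G=0. Hits: 0.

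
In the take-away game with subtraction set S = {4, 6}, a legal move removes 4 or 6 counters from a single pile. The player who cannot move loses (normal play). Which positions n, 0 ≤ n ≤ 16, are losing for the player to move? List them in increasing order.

G(0) = 0
G(1) = mex{} = 0
G(2) = mex{} = 0
G(3) = mex{} = 0
G(4) = mex{0} = 1
G(5) = mex{0} = 1
G(6) = mex{0,0} = 1
G(7) = mex{0,0} = 1
G(8) = mex{1,0} = 2
G(9) = mex{1,0} = 2
G(10) = mex{1,1} = 0
G(11) = mex{1,1} = 0
G(12) = mex{2,1} = 0
G(13) = mex{2,1} = 0
G(14) = mex{0,2} = 1
G(15) = mex{0,2} = 1
G(16) = mex{0,0} = 1
P-positions are exactly the n with G(n) = 0.

0, 1, 2, 3, 10, 11, 12, 13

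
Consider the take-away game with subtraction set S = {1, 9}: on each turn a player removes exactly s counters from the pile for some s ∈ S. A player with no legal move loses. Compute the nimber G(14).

G(0) = 0
G(1) = mex{0} = 1
G(2) = mex{1} = 0
G(3) = mex{0} = 1
G(4) = mex{1} = 0
G(5) = mex{0} = 1
G(6) = mex{1} = 0
G(7) = mex{0} = 1
G(8) = mex{1} = 0
G(9) = mex{0,0} = 1
G(10) = mex{1,1} = 0
G(11) = mex{0,0} = 1
G(12) = mex{1,1} = 0
G(13) = mex{0,0} = 1
G(14) = mex{1,1} = 0

0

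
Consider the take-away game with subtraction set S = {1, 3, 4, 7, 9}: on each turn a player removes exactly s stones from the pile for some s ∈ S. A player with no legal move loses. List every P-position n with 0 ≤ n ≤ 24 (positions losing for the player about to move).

G(0) = 0
G(1) = mex{0} = 1
G(2) = mex{1} = 0
G(3) = mex{0,0} = 1
G(4) = mex{1,1,0} = 2
G(5) = mex{2,0,1} = 3
G(6) = mex{3,1,0} = 2
G(7) = mex{2,2,1,0} = 3
G(8) = mex{3,3,2,1} = 0
G(9) = mex{0,2,3,0,0} = 1
G(10) = mex{1,3,2,1,1} = 0
G(11) = mex{0,0,3,2,0} = 1
G(12) = mex{1,1,0,3,1} = 2
G(13) = mex{2,0,1,2,2} = 3
G(14) = mex{3,1,0,3,3} = 2
G(15) = mex{2,2,1,0,2} = 3
G(16) = mex{3,3,2,1,3} = 0
G(17) = mex{0,2,3,0,0} = 1
G(18) = mex{1,3,2,1,1} = 0
G(19) = mex{0,0,3,2,0} = 1
G(20) = mex{1,1,0,3,1} = 2
G(21) = mex{2,0,1,2,2} = 3
G(22) = mex{3,1,0,3,3} = 2
G(23) = mex{2,2,1,0,2} = 3
G(24) = mex{3,3,2,1,3} = 0
P-positions are exactly the n with G(n) = 0.

0, 2, 8, 10, 16, 18, 24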